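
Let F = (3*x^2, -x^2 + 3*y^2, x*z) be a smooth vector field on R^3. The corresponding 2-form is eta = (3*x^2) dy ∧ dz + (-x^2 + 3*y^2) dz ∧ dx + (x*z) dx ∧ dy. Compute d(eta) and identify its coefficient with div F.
d(eta) = (7*x + 6*y) dx ∧ dy ∧ dz; div F = 7*x + 6*y

For a 2-form in R^3 of the form above, applying d gives a 3-form with coefficient ∂P/∂x + ∂Q/∂y + ∂R/∂z:
  ∂P/∂x = 6*x
  ∂Q/∂y = 6*y
  ∂R/∂z = x
Sum = 7*x + 6*y, which is exactly div F.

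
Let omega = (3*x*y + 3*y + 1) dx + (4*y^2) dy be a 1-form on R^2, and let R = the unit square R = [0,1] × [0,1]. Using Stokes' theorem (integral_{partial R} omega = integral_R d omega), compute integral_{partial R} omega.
integral_(partial R) omega = -9/2

Stokes: integral_partial_R omega = integral_R d omega with d omega = (∂Q/∂x - ∂P/∂y) dx ∧ dy.
  ∂Q/∂x = 0
  ∂P/∂y = 3*x + 3
  integrand = ∂Q/∂x - ∂P/∂y = -3*x - 3.
Integrating over R: integral_0^1 integral_0^1 (-3*x - 3) dx dy = -9/2.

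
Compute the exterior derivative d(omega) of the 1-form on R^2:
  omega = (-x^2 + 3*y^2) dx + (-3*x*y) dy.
d(omega) = (-9*y) dx ∧ dy

For a 1-form omega = sum_i f_i dx_i, the exterior derivative is
  d(omega) = sum_{i < j} (∂f_j/∂x_i - ∂f_i/∂x_j) dx_i ∧ dx_j.
  coefficient of dx ∧ dy: ∂f_2/∂x - ∂f_1/∂y = ∂(-3*x*y)/∂x - ∂(-x^2 + 3*y^2)/∂y = -9*y
Assembling: d(omega) = (-9*y) dx ∧ dy.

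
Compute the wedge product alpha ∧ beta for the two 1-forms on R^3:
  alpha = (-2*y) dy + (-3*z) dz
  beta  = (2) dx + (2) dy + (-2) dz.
alpha ∧ beta = (4*y) dx ∧ dy + (4*y + 6*z) dy ∧ dz + (6*z) dx ∧ dz

Distribute the wedge, using dx_i ∧ dx_j = -dx_j ∧ dx_i and dx_i ∧ dx_i = 0. For each pair (i, j) with i < j, the coefficient of dx_i ∧ dx_j in alpha ∧ beta is (alpha_i * beta_j - alpha_j * beta_i). Collecting: alpha ∧ beta = (4*y) dx ∧ dy + (4*y + 6*z) dy ∧ dz + (6*z) dx ∧ dz.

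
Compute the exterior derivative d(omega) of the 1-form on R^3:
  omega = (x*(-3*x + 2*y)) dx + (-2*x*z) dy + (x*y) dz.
d(omega) = (-2*x - 2*z) dx ∧ dy + (y) dx ∧ dz + (3*x) dy ∧ dz

For a 1-form omega = sum_i f_i dx_i, the exterior derivative is
  d(omega) = sum_{i < j} (∂f_j/∂x_i - ∂f_i/∂x_j) dx_i ∧ dx_j.
  coefficient of dx ∧ dy: ∂f_2/∂x - ∂f_1/∂y = ∂(-2*x*z)/∂x - ∂(x*(-3*x + 2*y))/∂y = -2*x - 2*z
  coefficient of dx ∧ dz: ∂f_3/∂x - ∂f_1/∂z = ∂(x*y)/∂x - ∂(x*(-3*x + 2*y))/∂z = y
  coefficient of dy ∧ dz: ∂f_3/∂y - ∂f_2/∂z = ∂(x*y)/∂y - ∂(-2*x*z)/∂z = 3*x
Assembling: d(omega) = (-2*x - 2*z) dx ∧ dy + (y) dx ∧ dz + (3*x) dy ∧ dz.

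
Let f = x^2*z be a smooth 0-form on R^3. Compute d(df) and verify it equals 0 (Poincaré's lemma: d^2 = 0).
d(df) = 0

Step 1: df = sum_i (∂f/∂x_i) dx_i = (2*x*z) dx + (0) dy + (x^2) dz.
Step 2: Apply d again. Using the 1-form formula, the coefficient of dx ∧ dy in d(df) is ∂^2 f/∂x ∂y - ∂^2 f/∂y ∂x = (0) - (0) = 0 (equality of mixed partials for smooth f).
Similarly for dx ∧ dz and dy ∧ dz — all coefficients vanish. So d(df) = 0.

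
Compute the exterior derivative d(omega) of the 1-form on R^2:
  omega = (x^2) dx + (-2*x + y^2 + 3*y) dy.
d(omega) = (-2) dx ∧ dy

For a 1-form omega = sum_i f_i dx_i, the exterior derivative is
  d(omega) = sum_{i < j} (∂f_j/∂x_i - ∂f_i/∂x_j) dx_i ∧ dx_j.
  coefficient of dx ∧ dy: ∂f_2/∂x - ∂f_1/∂y = ∂(-2*x + y^2 + 3*y)/∂x - ∂(x^2)/∂y = -2
Assembling: d(omega) = (-2) dx ∧ dy.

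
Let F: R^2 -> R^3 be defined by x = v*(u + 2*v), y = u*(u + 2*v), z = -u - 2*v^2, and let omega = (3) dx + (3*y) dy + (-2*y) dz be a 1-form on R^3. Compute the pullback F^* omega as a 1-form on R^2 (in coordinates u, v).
F^* omega = (6*u^3 + 18*u^2*v + 2*u^2 + 12*u*v^2 + 4*u*v + 3*v) du + (6*u^3 + 20*u^2*v + 16*u*v^2 + 3*u + 12*v) dv

Using F^*(f dg) = (f ∘ F) d(g ∘ F), substitute each coordinate x_i by F_i(u, v) in f_i, and replace dx_i by d F_i = (∂F_i/∂u) du + (∂F_i/∂v) dv.
  For the x component: f_1(F) = 3; d F_1 = (v) du + (u + 4*v) dv
  For the y component: f_2(F) = 3*u*(u + 2*v); d F_2 = (2*u + 2*v) du + (2*u) dv
  For the z component: f_3(F) = 2*u*(-u - 2*v); d F_3 = (-1) du + (-4*v) dv
Combining and collecting du, dv coefficients:
  coeff of du: 6*u^3 + 18*u^2*v + 2*u^2 + 12*u*v^2 + 4*u*v + 3*v
  coeff of dv: 6*u^3 + 20*u^2*v + 16*u*v^2 + 3*u + 12*v
F^* omega = (6*u^3 + 18*u^2*v + 2*u^2 + 12*u*v^2 + 4*u*v + 3*v) du + (6*u^3 + 20*u^2*v + 16*u*v^2 + 3*u + 12*v) dv.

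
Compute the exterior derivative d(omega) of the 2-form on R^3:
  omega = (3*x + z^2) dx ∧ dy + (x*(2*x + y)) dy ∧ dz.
d(omega) = (4*x + y + 2*z) dx ∧ dy ∧ dz

For a 2-form omega = sum_{i<j} g_{ij} dx_i ∧ dx_j, the exterior derivative is
  d(omega) = sum_{i<j} d(g_{ij}) ∧ dx_i ∧ dx_j = sum_{i<j, k} (∂g_{ij}/∂x_k) dx_k ∧ dx_i ∧ dx_j.
Expand each term, using dx_k ∧ dx_i ∧ dx_j = sgn(permutation) dx_{(a)} ∧ dx_{(b)} ∧ dx_{(c)} with (a < b < c) sorted:
  d(3*x + z^2) includes (∂/∂z)(3*x + z^2) dz = (2*z) dz, which multiplied by dx ∧ dy gives (2*z) dx ∧ dy ∧ dz
  d(x*(2*x + y)) includes (∂/∂x)(x*(2*x + y)) dx = (4*x + y) dx, which multiplied by dy ∧ dz gives (4*x + y) dx ∧ dy ∧ dz
Collecting like 3-forms: d(omega) = (4*x + y + 2*z) dx ∧ dy ∧ dz.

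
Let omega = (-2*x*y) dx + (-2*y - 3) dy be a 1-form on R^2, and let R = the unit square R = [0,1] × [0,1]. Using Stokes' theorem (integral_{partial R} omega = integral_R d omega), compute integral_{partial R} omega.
integral_(partial R) omega = 1

Stokes: integral_partial_R omega = integral_R d omega with d omega = (∂Q/∂x - ∂P/∂y) dx ∧ dy.
  ∂Q/∂x = 0
  ∂P/∂y = -2*x
  integrand = ∂Q/∂x - ∂P/∂y = 2*x.
Integrating over R: integral_0^1 integral_0^1 (2*x) dx dy = 1.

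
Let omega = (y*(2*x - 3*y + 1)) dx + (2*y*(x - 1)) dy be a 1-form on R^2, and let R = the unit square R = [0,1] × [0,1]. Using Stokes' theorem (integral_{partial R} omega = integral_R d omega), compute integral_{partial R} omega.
integral_(partial R) omega = 2

Stokes: integral_partial_R omega = integral_R d omega with d omega = (∂Q/∂x - ∂P/∂y) dx ∧ dy.
  ∂Q/∂x = 2*y
  ∂P/∂y = 2*x - 6*y + 1
  integrand = ∂Q/∂x - ∂P/∂y = -2*x + 8*y - 1.
Integrating over R: integral_0^1 integral_0^1 (-2*x + 8*y - 1) dx dy = 2.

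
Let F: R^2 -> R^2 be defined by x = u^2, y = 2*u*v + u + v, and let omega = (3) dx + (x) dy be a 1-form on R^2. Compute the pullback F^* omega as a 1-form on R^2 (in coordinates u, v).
F^* omega = (u*(2*u*v + u + 6)) du + (u^2*(2*u + 1)) dv

Using F^*(f dg) = (f ∘ F) d(g ∘ F), substitute each coordinate x_i by F_i(u, v) in f_i, and replace dx_i by d F_i = (∂F_i/∂u) du + (∂F_i/∂v) dv.
  For the x component: f_1(F) = 3; d F_1 = (2*u) du + (0) dv
  For the y component: f_2(F) = u^2; d F_2 = (2*v + 1) du + (2*u + 1) dv
Combining and collecting du, dv coefficients:
  coeff of du: u*(2*u*v + u + 6)
  coeff of dv: u^2*(2*u + 1)
F^* omega = (u*(2*u*v + u + 6)) du + (u^2*(2*u + 1)) dv.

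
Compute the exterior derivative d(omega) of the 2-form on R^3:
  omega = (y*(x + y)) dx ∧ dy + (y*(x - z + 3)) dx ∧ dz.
d(omega) = (-x + z - 3) dx ∧ dy ∧ dz

For a 2-form omega = sum_{i<j} g_{ij} dx_i ∧ dx_j, the exterior derivative is
  d(omega) = sum_{i<j} d(g_{ij}) ∧ dx_i ∧ dx_j = sum_{i<j, k} (∂g_{ij}/∂x_k) dx_k ∧ dx_i ∧ dx_j.
Expand each term, using dx_k ∧ dx_i ∧ dx_j = sgn(permutation) dx_{(a)} ∧ dx_{(b)} ∧ dx_{(c)} with (a < b < c) sorted:
  d(y*(x - z + 3)) includes (∂/∂y)(y*(x - z + 3)) dy = (x - z + 3) dy, which multiplied by dx ∧ dz gives (-x + z - 3) dx ∧ dy ∧ dz
Collecting like 3-forms: d(omega) = (-x + z - 3) dx ∧ dy ∧ dz.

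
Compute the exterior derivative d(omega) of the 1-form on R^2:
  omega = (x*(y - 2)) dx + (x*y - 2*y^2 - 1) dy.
d(omega) = (-x + y) dx ∧ dy

For a 1-form omega = sum_i f_i dx_i, the exterior derivative is
  d(omega) = sum_{i < j} (∂f_j/∂x_i - ∂f_i/∂x_j) dx_i ∧ dx_j.
  coefficient of dx ∧ dy: ∂f_2/∂x - ∂f_1/∂y = ∂(x*y - 2*y^2 - 1)/∂x - ∂(x*(y - 2))/∂y = -x + y
Assembling: d(omega) = (-x + y) dx ∧ dy.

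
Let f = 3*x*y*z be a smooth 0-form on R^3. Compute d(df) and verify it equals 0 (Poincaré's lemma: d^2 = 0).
d(df) = 0

Step 1: df = sum_i (∂f/∂x_i) dx_i = (3*y*z) dx + (3*x*z) dy + (3*x*y) dz.
Step 2: Apply d again. Using the 1-form formula, the coefficient of dx ∧ dy in d(df) is ∂^2 f/∂x ∂y - ∂^2 f/∂y ∂x = (3*z) - (3*z) = 0 (equality of mixed partials for smooth f).
Similarly for dx ∧ dz and dy ∧ dz — all coefficients vanish. So d(df) = 0.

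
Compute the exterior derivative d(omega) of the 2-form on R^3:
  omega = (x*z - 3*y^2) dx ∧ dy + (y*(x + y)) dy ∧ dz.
d(omega) = (x + y) dx ∧ dy ∧ dz

For a 2-form omega = sum_{i<j} g_{ij} dx_i ∧ dx_j, the exterior derivative is
  d(omega) = sum_{i<j} d(g_{ij}) ∧ dx_i ∧ dx_j = sum_{i<j, k} (∂g_{ij}/∂x_k) dx_k ∧ dx_i ∧ dx_j.
Expand each term, using dx_k ∧ dx_i ∧ dx_j = sgn(permutation) dx_{(a)} ∧ dx_{(b)} ∧ dx_{(c)} with (a < b < c) sorted:
  d(x*z - 3*y^2) includes (∂/∂z)(x*z - 3*y^2) dz = (x) dz, which multiplied by dx ∧ dy gives (x) dx ∧ dy ∧ dz
  d(y*(x + y)) includes (∂/∂x)(y*(x + y)) dx = (y) dx, which multiplied by dy ∧ dz gives (y) dx ∧ dy ∧ dz
Collecting like 3-forms: d(omega) = (x + y) dx ∧ dy ∧ dz.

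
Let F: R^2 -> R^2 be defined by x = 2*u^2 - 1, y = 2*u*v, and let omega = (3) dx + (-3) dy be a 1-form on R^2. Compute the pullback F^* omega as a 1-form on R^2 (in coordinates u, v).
F^* omega = (12*u - 6*v) du + (-6*u) dv

Using F^*(f dg) = (f ∘ F) d(g ∘ F), substitute each coordinate x_i by F_i(u, v) in f_i, and replace dx_i by d F_i = (∂F_i/∂u) du + (∂F_i/∂v) dv.
  For the x component: f_1(F) = 3; d F_1 = (4*u) du + (0) dv
  For the y component: f_2(F) = -3; d F_2 = (2*v) du + (2*u) dv
Combining and collecting du, dv coefficients:
  coeff of du: 12*u - 6*v
  coeff of dv: -6*u
F^* omega = (12*u - 6*v) du + (-6*u) dv.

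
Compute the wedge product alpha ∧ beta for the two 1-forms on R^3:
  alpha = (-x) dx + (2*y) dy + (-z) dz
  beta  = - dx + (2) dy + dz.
alpha ∧ beta = (-2*x + 2*y) dx ∧ dy + (-x - z) dx ∧ dz + (2*y + 2*z) dy ∧ dz

Distribute the wedge, using dx_i ∧ dx_j = -dx_j ∧ dx_i and dx_i ∧ dx_i = 0. For each pair (i, j) with i < j, the coefficient of dx_i ∧ dx_j in alpha ∧ beta is (alpha_i * beta_j - alpha_j * beta_i). Collecting: alpha ∧ beta = (-2*x + 2*y) dx ∧ dy + (-x - z) dx ∧ dz + (2*y + 2*z) dy ∧ dz.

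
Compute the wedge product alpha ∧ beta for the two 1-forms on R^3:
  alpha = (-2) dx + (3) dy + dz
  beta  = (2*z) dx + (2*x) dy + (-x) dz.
alpha ∧ beta = (-4*x - 6*z) dx ∧ dy + (2*x - 2*z) dx ∧ dz + (-5*x) dy ∧ dz

Distribute the wedge, using dx_i ∧ dx_j = -dx_j ∧ dx_i and dx_i ∧ dx_i = 0. For each pair (i, j) with i < j, the coefficient of dx_i ∧ dx_j in alpha ∧ beta is (alpha_i * beta_j - alpha_j * beta_i). Collecting: alpha ∧ beta = (-4*x - 6*z) dx ∧ dy + (2*x - 2*z) dx ∧ dz + (-5*x) dy ∧ dz.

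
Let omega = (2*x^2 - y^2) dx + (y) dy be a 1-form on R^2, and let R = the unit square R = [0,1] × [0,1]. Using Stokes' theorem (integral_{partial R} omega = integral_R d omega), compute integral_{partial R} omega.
integral_(partial R) omega = 1

Stokes: integral_partial_R omega = integral_R d omega with d omega = (∂Q/∂x - ∂P/∂y) dx ∧ dy.
  ∂Q/∂x = 0
  ∂P/∂y = -2*y
  integrand = ∂Q/∂x - ∂P/∂y = 2*y.
Integrating over R: integral_0^1 integral_0^1 (2*y) dx dy = 1.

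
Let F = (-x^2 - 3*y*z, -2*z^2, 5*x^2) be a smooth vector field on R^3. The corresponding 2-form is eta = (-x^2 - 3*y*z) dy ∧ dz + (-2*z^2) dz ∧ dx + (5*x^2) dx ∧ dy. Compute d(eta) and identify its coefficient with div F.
d(eta) = (-2*x) dx ∧ dy ∧ dz; div F = -2*x

For a 2-form in R^3 of the form above, applying d gives a 3-form with coefficient ∂P/∂x + ∂Q/∂y + ∂R/∂z:
  ∂P/∂x = -2*x
  ∂Q/∂y = 0
  ∂R/∂z = 0
Sum = -2*x, which is exactly div F.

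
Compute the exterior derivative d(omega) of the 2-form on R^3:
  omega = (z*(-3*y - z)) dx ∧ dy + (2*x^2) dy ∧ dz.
d(omega) = (4*x - 3*y - 2*z) dx ∧ dy ∧ dz

For a 2-form omega = sum_{i<j} g_{ij} dx_i ∧ dx_j, the exterior derivative is
  d(omega) = sum_{i<j} d(g_{ij}) ∧ dx_i ∧ dx_j = sum_{i<j, k} (∂g_{ij}/∂x_k) dx_k ∧ dx_i ∧ dx_j.
Expand each term, using dx_k ∧ dx_i ∧ dx_j = sgn(permutation) dx_{(a)} ∧ dx_{(b)} ∧ dx_{(c)} with (a < b < c) sorted:
  d(z*(-3*y - z)) includes (∂/∂z)(z*(-3*y - z)) dz = (-3*y - 2*z) dz, which multiplied by dx ∧ dy gives (-3*y - 2*z) dx ∧ dy ∧ dz
  d(2*x^2) includes (∂/∂x)(2*x^2) dx = (4*x) dx, which multiplied by dy ∧ dz gives (4*x) dx ∧ dy ∧ dz
Collecting like 3-forms: d(omega) = (4*x - 3*y - 2*z) dx ∧ dy ∧ dz.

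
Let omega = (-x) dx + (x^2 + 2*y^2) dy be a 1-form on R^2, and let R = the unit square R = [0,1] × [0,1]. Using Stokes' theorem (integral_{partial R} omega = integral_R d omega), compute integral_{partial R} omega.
integral_(partial R) omega = 1

Stokes: integral_partial_R omega = integral_R d omega with d omega = (∂Q/∂x - ∂P/∂y) dx ∧ dy.
  ∂Q/∂x = 2*x
  ∂P/∂y = 0
  integrand = ∂Q/∂x - ∂P/∂y = 2*x.
Integrating over R: integral_0^1 integral_0^1 (2*x) dx dy = 1.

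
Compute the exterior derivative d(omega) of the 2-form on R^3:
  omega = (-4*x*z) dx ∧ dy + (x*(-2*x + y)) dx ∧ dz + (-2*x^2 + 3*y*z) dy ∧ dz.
d(omega) = (-9*x) dx ∧ dy ∧ dz

For a 2-form omega = sum_{i<j} g_{ij} dx_i ∧ dx_j, the exterior derivative is
  d(omega) = sum_{i<j} d(g_{ij}) ∧ dx_i ∧ dx_j = sum_{i<j, k} (∂g_{ij}/∂x_k) dx_k ∧ dx_i ∧ dx_j.
Expand each term, using dx_k ∧ dx_i ∧ dx_j = sgn(permutation) dx_{(a)} ∧ dx_{(b)} ∧ dx_{(c)} with (a < b < c) sorted:
  d(-4*x*z) includes (∂/∂z)(-4*x*z) dz = (-4*x) dz, which multiplied by dx ∧ dy gives (-4*x) dx ∧ dy ∧ dz
  d(x*(-2*x + y)) includes (∂/∂y)(x*(-2*x + y)) dy = (x) dy, which multiplied by dx ∧ dz gives (-x) dx ∧ dy ∧ dz
  d(-2*x^2 + 3*y*z) includes (∂/∂x)(-2*x^2 + 3*y*z) dx = (-4*x) dx, which multiplied by dy ∧ dz gives (-4*x) dx ∧ dy ∧ dz
Collecting like 3-forms: d(omega) = (-9*x) dx ∧ dy ∧ dz.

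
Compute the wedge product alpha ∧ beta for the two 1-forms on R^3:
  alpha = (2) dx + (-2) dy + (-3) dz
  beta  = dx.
alpha ∧ beta = (2) dx ∧ dy + (3) dx ∧ dz

Distribute the wedge, using dx_i ∧ dx_j = -dx_j ∧ dx_i and dx_i ∧ dx_i = 0. For each pair (i, j) with i < j, the coefficient of dx_i ∧ dx_j in alpha ∧ beta is (alpha_i * beta_j - alpha_j * beta_i). Collecting: alpha ∧ beta = (2) dx ∧ dy + (3) dx ∧ dz.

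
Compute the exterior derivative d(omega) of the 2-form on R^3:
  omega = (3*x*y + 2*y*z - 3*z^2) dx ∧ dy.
d(omega) = (2*y - 6*z) dx ∧ dy ∧ dz

For a 2-form omega = sum_{i<j} g_{ij} dx_i ∧ dx_j, the exterior derivative is
  d(omega) = sum_{i<j} d(g_{ij}) ∧ dx_i ∧ dx_j = sum_{i<j, k} (∂g_{ij}/∂x_k) dx_k ∧ dx_i ∧ dx_j.
Expand each term, using dx_k ∧ dx_i ∧ dx_j = sgn(permutation) dx_{(a)} ∧ dx_{(b)} ∧ dx_{(c)} with (a < b < c) sorted:
  d(3*x*y + 2*y*z - 3*z^2) includes (∂/∂z)(3*x*y + 2*y*z - 3*z^2) dz = (2*y - 6*z) dz, which multiplied by dx ∧ dy gives (2*y - 6*z) dx ∧ dy ∧ dz
Collecting like 3-forms: d(omega) = (2*y - 6*z) dx ∧ dy ∧ dz.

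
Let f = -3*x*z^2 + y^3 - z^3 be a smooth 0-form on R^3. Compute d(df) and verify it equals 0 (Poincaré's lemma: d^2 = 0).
d(df) = 0

Step 1: df = sum_i (∂f/∂x_i) dx_i = (-3*z^2) dx + (3*y^2) dy + (3*z*(-2*x - z)) dz.
Step 2: Apply d again. Using the 1-form formula, the coefficient of dx ∧ dy in d(df) is ∂^2 f/∂x ∂y - ∂^2 f/∂y ∂x = (0) - (0) = 0 (equality of mixed partials for smooth f).
Similarly for dx ∧ dz and dy ∧ dz — all coefficients vanish. So d(df) = 0.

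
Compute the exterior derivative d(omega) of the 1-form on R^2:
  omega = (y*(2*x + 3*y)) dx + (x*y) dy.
d(omega) = (-2*x - 5*y) dx ∧ dy

For a 1-form omega = sum_i f_i dx_i, the exterior derivative is
  d(omega) = sum_{i < j} (∂f_j/∂x_i - ∂f_i/∂x_j) dx_i ∧ dx_j.
  coefficient of dx ∧ dy: ∂f_2/∂x - ∂f_1/∂y = ∂(x*y)/∂x - ∂(y*(2*x + 3*y))/∂y = -2*x - 5*y
Assembling: d(omega) = (-2*x - 5*y) dx ∧ dy.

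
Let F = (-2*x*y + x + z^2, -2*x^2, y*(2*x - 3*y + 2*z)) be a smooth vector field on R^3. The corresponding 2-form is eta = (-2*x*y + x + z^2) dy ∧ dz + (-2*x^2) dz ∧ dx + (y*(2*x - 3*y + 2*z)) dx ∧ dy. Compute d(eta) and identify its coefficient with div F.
d(eta) = (1) dx ∧ dy ∧ dz; div F = 1

For a 2-form in R^3 of the form above, applying d gives a 3-form with coefficient ∂P/∂x + ∂Q/∂y + ∂R/∂z:
  ∂P/∂x = 1 - 2*y
  ∂Q/∂y = 0
  ∂R/∂z = 2*y
Sum = 1, which is exactly div F.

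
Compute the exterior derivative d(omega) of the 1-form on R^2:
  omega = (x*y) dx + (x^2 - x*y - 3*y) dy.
d(omega) = (x - y) dx ∧ dy

For a 1-form omega = sum_i f_i dx_i, the exterior derivative is
  d(omega) = sum_{i < j} (∂f_j/∂x_i - ∂f_i/∂x_j) dx_i ∧ dx_j.
  coefficient of dx ∧ dy: ∂f_2/∂x - ∂f_1/∂y = ∂(x^2 - x*y - 3*y)/∂x - ∂(x*y)/∂y = x - y
Assembling: d(omega) = (x - y) dx ∧ dy.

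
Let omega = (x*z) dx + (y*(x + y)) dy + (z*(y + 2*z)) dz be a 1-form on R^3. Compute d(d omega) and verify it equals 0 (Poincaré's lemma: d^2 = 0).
d(d omega) = 0

Step 1: d omega = sum_{i<j} (∂f_j/∂x_i - ∂f_i/∂x_j) dx_i ∧ dx_j:
  coeff of dx ∧ dy: y
  coeff of dx ∧ dz: -x
  coeff of dy ∧ dz: z
Step 2: Apply d again to each 2-form coefficient. The only possible 3-form in R^3 is dx ∧ dy ∧ dz, with coefficient
  ∂(coeff of dy∧dz)/∂x - ∂(coeff of dx∧dz)/∂y + ∂(coeff of dx∧dy)/∂z
  = ∂/∂x (z) - ∂/∂y (-x) + ∂/∂z (y).
Each of these terms simplifies to sums of mixed partials that cancel in pairs. The result is 0 (by equality of mixed partials for smooth functions — Schwarz / Clairaut).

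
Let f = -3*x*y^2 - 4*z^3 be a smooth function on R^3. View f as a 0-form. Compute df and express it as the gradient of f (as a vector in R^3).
df = (-3*y^2) dx + (-6*x*y) dy + (-12*z^2) dz; grad f = (-3*y^2, -6*x*y, -12*z^2)

For a 0-form f, d f = (∂f/∂x) dx + (∂f/∂y) dy + (∂f/∂z) dz. The components of the vector representation are exactly the entries of grad f in Cartesian coordinates:
  ∂f/∂x = -3*y^2
  ∂f/∂y = -6*x*y
  ∂f/∂z = -12*z^2.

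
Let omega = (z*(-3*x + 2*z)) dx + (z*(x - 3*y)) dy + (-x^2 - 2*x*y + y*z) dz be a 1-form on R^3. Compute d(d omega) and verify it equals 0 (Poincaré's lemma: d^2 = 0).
d(d omega) = 0

Step 1: d omega = sum_{i<j} (∂f_j/∂x_i - ∂f_i/∂x_j) dx_i ∧ dx_j:
  coeff of dx ∧ dy: z
  coeff of dx ∧ dz: x - 2*y - 4*z
  coeff of dy ∧ dz: -3*x + 3*y + z
Step 2: Apply d again to each 2-form coefficient. The only possible 3-form in R^3 is dx ∧ dy ∧ dz, with coefficient
  ∂(coeff of dy∧dz)/∂x - ∂(coeff of dx∧dz)/∂y + ∂(coeff of dx∧dy)/∂z
  = ∂/∂x (-3*x + 3*y + z) - ∂/∂y (x - 2*y - 4*z) + ∂/∂z (z).
Each of these terms simplifies to sums of mixed partials that cancel in pairs. The result is 0 (by equality of mixed partials for smooth functions — Schwarz / Clairaut).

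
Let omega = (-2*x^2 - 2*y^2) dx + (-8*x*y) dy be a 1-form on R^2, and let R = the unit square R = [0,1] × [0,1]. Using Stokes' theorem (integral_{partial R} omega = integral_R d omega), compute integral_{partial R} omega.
integral_(partial R) omega = -2

Stokes: integral_partial_R omega = integral_R d omega with d omega = (∂Q/∂x - ∂P/∂y) dx ∧ dy.
  ∂Q/∂x = -8*y
  ∂P/∂y = -4*y
  integrand = ∂Q/∂x - ∂P/∂y = -4*y.
Integrating over R: integral_0^1 integral_0^1 (-4*y) dx dy = -2.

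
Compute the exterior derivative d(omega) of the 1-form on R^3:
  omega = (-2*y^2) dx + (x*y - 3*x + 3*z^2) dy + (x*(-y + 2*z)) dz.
d(omega) = (5*y - 3) dx ∧ dy + (-y + 2*z) dx ∧ dz + (-x - 6*z) dy ∧ dz

For a 1-form omega = sum_i f_i dx_i, the exterior derivative is
  d(omega) = sum_{i < j} (∂f_j/∂x_i - ∂f_i/∂x_j) dx_i ∧ dx_j.
  coefficient of dx ∧ dy: ∂f_2/∂x - ∂f_1/∂y = ∂(x*y - 3*x + 3*z^2)/∂x - ∂(-2*y^2)/∂y = 5*y - 3
  coefficient of dx ∧ dz: ∂f_3/∂x - ∂f_1/∂z = ∂(x*(-y + 2*z))/∂x - ∂(-2*y^2)/∂z = -y + 2*z
  coefficient of dy ∧ dz: ∂f_3/∂y - ∂f_2/∂z = ∂(x*(-y + 2*z))/∂y - ∂(x*y - 3*x + 3*z^2)/∂z = -x - 6*z
Assembling: d(omega) = (5*y - 3) dx ∧ dy + (-y + 2*z) dx ∧ dz + (-x - 6*z) dy ∧ dz.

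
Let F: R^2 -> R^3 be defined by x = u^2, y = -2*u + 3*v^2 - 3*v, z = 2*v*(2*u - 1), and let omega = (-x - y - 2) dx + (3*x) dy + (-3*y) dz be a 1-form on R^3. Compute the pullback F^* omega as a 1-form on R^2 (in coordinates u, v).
F^* omega = (-2*u^3 - 2*u^2 - 6*u*v^2 + 30*u*v - 4*u - 36*v^3 + 36*v^2) du + (18*u^2*v + 15*u^2 - 36*u*v^2 + 36*u*v - 12*u + 18*v^2 - 18*v) dv

Using F^*(f dg) = (f ∘ F) d(g ∘ F), substitute each coordinate x_i by F_i(u, v) in f_i, and replace dx_i by d F_i = (∂F_i/∂u) du + (∂F_i/∂v) dv.
  For the x component: f_1(F) = -u^2 + 2*u - 3*v^2 + 3*v - 2; d F_1 = (2*u) du + (0) dv
  For the y component: f_2(F) = 3*u^2; d F_2 = (-2) du + (6*v - 3) dv
  For the z component: f_3(F) = 6*u - 9*v^2 + 9*v; d F_3 = (4*v) du + (4*u - 2) dv
Combining and collecting du, dv coefficients:
  coeff of du: -2*u^3 - 2*u^2 - 6*u*v^2 + 30*u*v - 4*u - 36*v^3 + 36*v^2
  coeff of dv: 18*u^2*v + 15*u^2 - 36*u*v^2 + 36*u*v - 12*u + 18*v^2 - 18*v
F^* omega = (-2*u^3 - 2*u^2 - 6*u*v^2 + 30*u*v - 4*u - 36*v^3 + 36*v^2) du + (18*u^2*v + 15*u^2 - 36*u*v^2 + 36*u*v - 12*u + 18*v^2 - 18*v) dv.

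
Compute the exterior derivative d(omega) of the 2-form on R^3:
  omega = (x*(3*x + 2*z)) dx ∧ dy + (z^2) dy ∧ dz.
d(omega) = (2*x) dx ∧ dy ∧ dz

For a 2-form omega = sum_{i<j} g_{ij} dx_i ∧ dx_j, the exterior derivative is
  d(omega) = sum_{i<j} d(g_{ij}) ∧ dx_i ∧ dx_j = sum_{i<j, k} (∂g_{ij}/∂x_k) dx_k ∧ dx_i ∧ dx_j.
Expand each term, using dx_k ∧ dx_i ∧ dx_j = sgn(permutation) dx_{(a)} ∧ dx_{(b)} ∧ dx_{(c)} with (a < b < c) sorted:
  d(x*(3*x + 2*z)) includes (∂/∂z)(x*(3*x + 2*z)) dz = (2*x) dz, which multiplied by dx ∧ dy gives (2*x) dx ∧ dy ∧ dz
Collecting like 3-forms: d(omega) = (2*x) dx ∧ dy ∧ dz.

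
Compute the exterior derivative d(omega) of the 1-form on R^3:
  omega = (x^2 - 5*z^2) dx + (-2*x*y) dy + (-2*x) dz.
d(omega) = (-2*y) dx ∧ dy + (10*z - 2) dx ∧ dz

For a 1-form omega = sum_i f_i dx_i, the exterior derivative is
  d(omega) = sum_{i < j} (∂f_j/∂x_i - ∂f_i/∂x_j) dx_i ∧ dx_j.
  coefficient of dx ∧ dy: ∂f_2/∂x - ∂f_1/∂y = ∂(-2*x*y)/∂x - ∂(x^2 - 5*z^2)/∂y = -2*y
  coefficient of dx ∧ dz: ∂f_3/∂x - ∂f_1/∂z = ∂(-2*x)/∂x - ∂(x^2 - 5*z^2)/∂z = 10*z - 2
Assembling: d(omega) = (-2*y) dx ∧ dy + (10*z - 2) dx ∧ dz.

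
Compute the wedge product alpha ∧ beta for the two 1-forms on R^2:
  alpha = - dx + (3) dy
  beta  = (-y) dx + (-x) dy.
alpha ∧ beta = (x + 3*y) dx ∧ dy

Distribute the wedge, using dx_i ∧ dx_j = -dx_j ∧ dx_i and dx_i ∧ dx_i = 0. For each pair (i, j) with i < j, the coefficient of dx_i ∧ dx_j in alpha ∧ beta is (alpha_i * beta_j - alpha_j * beta_i). Collecting: alpha ∧ beta = (x + 3*y) dx ∧ dy.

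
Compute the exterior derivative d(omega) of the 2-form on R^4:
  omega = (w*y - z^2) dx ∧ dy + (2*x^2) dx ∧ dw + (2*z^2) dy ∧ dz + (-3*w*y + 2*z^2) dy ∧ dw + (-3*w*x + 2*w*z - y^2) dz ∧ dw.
d(omega) = (-2*z) dx ∧ dy ∧ dz + (y) dx ∧ dy ∧ dw + (-2*y - 4*z) dy ∧ dz ∧ dw + (-3*w) dx ∧ dz ∧ dw

For a 2-form omega = sum_{i<j} g_{ij} dx_i ∧ dx_j, the exterior derivative is
  d(omega) = sum_{i<j} d(g_{ij}) ∧ dx_i ∧ dx_j = sum_{i<j, k} (∂g_{ij}/∂x_k) dx_k ∧ dx_i ∧ dx_j.
Expand each term, using dx_k ∧ dx_i ∧ dx_j = sgn(permutation) dx_{(a)} ∧ dx_{(b)} ∧ dx_{(c)} with (a < b < c) sorted:
  d(w*y - z^2) includes (∂/∂z)(w*y - z^2) dz = (-2*z) dz, which multiplied by dx ∧ dy gives (-2*z) dx ∧ dy ∧ dz
  d(w*y - z^2) includes (∂/∂w)(w*y - z^2) dw = (y) dw, which multiplied by dx ∧ dy gives (y) dx ∧ dy ∧ dw
  d(-3*w*y + 2*z^2) includes (∂/∂z)(-3*w*y + 2*z^2) dz = (4*z) dz, which multiplied by dy ∧ dw gives (-4*z) dy ∧ dz ∧ dw
  d(-3*w*x + 2*w*z - y^2) includes (∂/∂x)(-3*w*x + 2*w*z - y^2) dx = (-3*w) dx, which multiplied by dz ∧ dw gives (-3*w) dx ∧ dz ∧ dw
  d(-3*w*x + 2*w*z - y^2) includes (∂/∂y)(-3*w*x + 2*w*z - y^2) dy = (-2*y) dy, which multiplied by dz ∧ dw gives (-2*y) dy ∧ dz ∧ dw
Collecting like 3-forms: d(omega) = (-2*z) dx ∧ dy ∧ dz + (y) dx ∧ dy ∧ dw + (-2*y - 4*z) dy ∧ dz ∧ dw + (-3*w) dx ∧ dz ∧ dw.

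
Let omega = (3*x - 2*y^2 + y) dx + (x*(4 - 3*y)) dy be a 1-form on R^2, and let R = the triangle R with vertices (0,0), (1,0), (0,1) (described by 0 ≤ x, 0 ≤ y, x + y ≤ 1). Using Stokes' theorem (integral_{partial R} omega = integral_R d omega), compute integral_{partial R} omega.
integral_(partial R) omega = 5/3

Stokes: integral_partial_R omega = integral_R d omega with d omega = (∂Q/∂x - ∂P/∂y) dx ∧ dy.
  ∂Q/∂x = 4 - 3*y
  ∂P/∂y = 1 - 4*y
  integrand = ∂Q/∂x - ∂P/∂y = y + 3.
Integrating over R: integral_0^1 integral_0^{1-x} (y + 3) dy dx = 5/3.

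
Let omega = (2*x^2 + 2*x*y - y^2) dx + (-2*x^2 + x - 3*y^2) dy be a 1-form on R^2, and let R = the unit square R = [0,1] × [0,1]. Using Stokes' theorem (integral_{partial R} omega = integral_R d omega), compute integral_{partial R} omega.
integral_(partial R) omega = -1

Stokes: integral_partial_R omega = integral_R d omega with d omega = (∂Q/∂x - ∂P/∂y) dx ∧ dy.
  ∂Q/∂x = 1 - 4*x
  ∂P/∂y = 2*x - 2*y
  integrand = ∂Q/∂x - ∂P/∂y = -6*x + 2*y + 1.
Integrating over R: integral_0^1 integral_0^1 (-6*x + 2*y + 1) dx dy = -1.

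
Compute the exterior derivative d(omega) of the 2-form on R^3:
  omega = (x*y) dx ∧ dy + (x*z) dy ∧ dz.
d(omega) = (z) dx ∧ dy ∧ dz

For a 2-form omega = sum_{i<j} g_{ij} dx_i ∧ dx_j, the exterior derivative is
  d(omega) = sum_{i<j} d(g_{ij}) ∧ dx_i ∧ dx_j = sum_{i<j, k} (∂g_{ij}/∂x_k) dx_k ∧ dx_i ∧ dx_j.
Expand each term, using dx_k ∧ dx_i ∧ dx_j = sgn(permutation) dx_{(a)} ∧ dx_{(b)} ∧ dx_{(c)} with (a < b < c) sorted:
  d(x*z) includes (∂/∂x)(x*z) dx = (z) dx, which multiplied by dy ∧ dz gives (z) dx ∧ dy ∧ dz
Collecting like 3-forms: d(omega) = (z) dx ∧ dy ∧ dz.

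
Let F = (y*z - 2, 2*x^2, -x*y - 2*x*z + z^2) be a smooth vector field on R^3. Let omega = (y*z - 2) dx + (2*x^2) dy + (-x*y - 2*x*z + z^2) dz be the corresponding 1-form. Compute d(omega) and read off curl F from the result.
d(omega) = (-x) dy ∧ dz + (2*y + 2*z) dz ∧ dx + (4*x - z) dx ∧ dy; curl F = (-x, 2*y + 2*z, 4*x - z)

d omega = sum_{i<j} (∂f_j/∂x_i - ∂f_i/∂x_j) dx_i ∧ dx_j. Under the identification (dy ∧ dz, dz ∧ dx, dx ∧ dy) ↔ (e_x, e_y, e_z), the coefficients are exactly the components of curl F. Compute:
  ∂R/∂y - ∂Q/∂z = (-x) - (0) = -x
  ∂P/∂z - ∂R/∂x = (y) - (-y - 2*z) = 2*y + 2*z
  ∂Q/∂x - ∂P/∂y = (4*x) - (z) = 4*x - z.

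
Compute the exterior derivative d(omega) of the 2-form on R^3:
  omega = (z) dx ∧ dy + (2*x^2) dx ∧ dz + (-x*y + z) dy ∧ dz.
d(omega) = (1 - y) dx ∧ dy ∧ dz

For a 2-form omega = sum_{i<j} g_{ij} dx_i ∧ dx_j, the exterior derivative is
  d(omega) = sum_{i<j} d(g_{ij}) ∧ dx_i ∧ dx_j = sum_{i<j, k} (∂g_{ij}/∂x_k) dx_k ∧ dx_i ∧ dx_j.
Expand each term, using dx_k ∧ dx_i ∧ dx_j = sgn(permutation) dx_{(a)} ∧ dx_{(b)} ∧ dx_{(c)} with (a < b < c) sorted:
  d(z) includes (∂/∂z)(z) dz = (1) dz, which multiplied by dx ∧ dy gives (1) dx ∧ dy ∧ dz
  d(-x*y + z) includes (∂/∂x)(-x*y + z) dx = (-y) dx, which multiplied by dy ∧ dz gives (-y) dx ∧ dy ∧ dz
Collecting like 3-forms: d(omega) = (1 - y) dx ∧ dy ∧ dz.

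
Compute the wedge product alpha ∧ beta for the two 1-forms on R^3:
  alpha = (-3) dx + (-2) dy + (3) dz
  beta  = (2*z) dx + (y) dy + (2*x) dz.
alpha ∧ beta = (-3*y + 4*z) dx ∧ dy + (-6*x - 6*z) dx ∧ dz + (-4*x - 3*y) dy ∧ dz

Distribute the wedge, using dx_i ∧ dx_j = -dx_j ∧ dx_i and dx_i ∧ dx_i = 0. For each pair (i, j) with i < j, the coefficient of dx_i ∧ dx_j in alpha ∧ beta is (alpha_i * beta_j - alpha_j * beta_i). Collecting: alpha ∧ beta = (-3*y + 4*z) dx ∧ dy + (-6*x - 6*z) dx ∧ dz + (-4*x - 3*y) dy ∧ dz.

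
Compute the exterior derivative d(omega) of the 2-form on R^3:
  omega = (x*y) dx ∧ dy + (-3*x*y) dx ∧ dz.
d(omega) = (3*x) dx ∧ dy ∧ dz

For a 2-form omega = sum_{i<j} g_{ij} dx_i ∧ dx_j, the exterior derivative is
  d(omega) = sum_{i<j} d(g_{ij}) ∧ dx_i ∧ dx_j = sum_{i<j, k} (∂g_{ij}/∂x_k) dx_k ∧ dx_i ∧ dx_j.
Expand each term, using dx_k ∧ dx_i ∧ dx_j = sgn(permutation) dx_{(a)} ∧ dx_{(b)} ∧ dx_{(c)} with (a < b < c) sorted:
  d(-3*x*y) includes (∂/∂y)(-3*x*y) dy = (-3*x) dy, which multiplied by dx ∧ dz gives (3*x) dx ∧ dy ∧ dz
Collecting like 3-forms: d(omega) = (3*x) dx ∧ dy ∧ dz.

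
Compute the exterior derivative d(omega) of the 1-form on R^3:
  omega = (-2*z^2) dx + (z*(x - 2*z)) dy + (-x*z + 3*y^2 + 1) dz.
d(omega) = (z) dx ∧ dy + (3*z) dx ∧ dz + (-x + 6*y + 4*z) dy ∧ dz

For a 1-form omega = sum_i f_i dx_i, the exterior derivative is
  d(omega) = sum_{i < j} (∂f_j/∂x_i - ∂f_i/∂x_j) dx_i ∧ dx_j.
  coefficient of dx ∧ dy: ∂f_2/∂x - ∂f_1/∂y = ∂(z*(x - 2*z))/∂x - ∂(-2*z^2)/∂y = z
  coefficient of dx ∧ dz: ∂f_3/∂x - ∂f_1/∂z = ∂(-x*z + 3*y^2 + 1)/∂x - ∂(-2*z^2)/∂z = 3*z
  coefficient of dy ∧ dz: ∂f_3/∂y - ∂f_2/∂z = ∂(-x*z + 3*y^2 + 1)/∂y - ∂(z*(x - 2*z))/∂z = -x + 6*y + 4*z
Assembling: d(omega) = (z) dx ∧ dy + (3*z) dx ∧ dz + (-x + 6*y + 4*z) dy ∧ dz.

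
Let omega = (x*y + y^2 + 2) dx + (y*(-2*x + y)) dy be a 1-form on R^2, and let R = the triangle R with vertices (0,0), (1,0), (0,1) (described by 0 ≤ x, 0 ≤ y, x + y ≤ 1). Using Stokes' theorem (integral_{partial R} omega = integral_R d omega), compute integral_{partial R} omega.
integral_(partial R) omega = -5/6

Stokes: integral_partial_R omega = integral_R d omega with d omega = (∂Q/∂x - ∂P/∂y) dx ∧ dy.
  ∂Q/∂x = -2*y
  ∂P/∂y = x + 2*y
  integrand = ∂Q/∂x - ∂P/∂y = -x - 4*y.
Integrating over R: integral_0^1 integral_0^{1-x} (-x - 4*y) dy dx = -5/6.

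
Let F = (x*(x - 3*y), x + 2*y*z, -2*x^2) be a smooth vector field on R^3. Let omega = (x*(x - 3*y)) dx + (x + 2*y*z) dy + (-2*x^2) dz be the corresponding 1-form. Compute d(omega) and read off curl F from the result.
d(omega) = (-2*y) dy ∧ dz + (4*x) dz ∧ dx + (3*x + 1) dx ∧ dy; curl F = (-2*y, 4*x, 3*x + 1)

d omega = sum_{i<j} (∂f_j/∂x_i - ∂f_i/∂x_j) dx_i ∧ dx_j. Under the identification (dy ∧ dz, dz ∧ dx, dx ∧ dy) ↔ (e_x, e_y, e_z), the coefficients are exactly the components of curl F. Compute:
  ∂R/∂y - ∂Q/∂z = (0) - (2*y) = -2*y
  ∂P/∂z - ∂R/∂x = (0) - (-4*x) = 4*x
  ∂Q/∂x - ∂P/∂y = (1) - (-3*x) = 3*x + 1.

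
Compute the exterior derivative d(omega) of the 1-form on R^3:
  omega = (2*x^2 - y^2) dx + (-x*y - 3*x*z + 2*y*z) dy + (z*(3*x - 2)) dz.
d(omega) = (y - 3*z) dx ∧ dy + (3*z) dx ∧ dz + (3*x - 2*y) dy ∧ dz

For a 1-form omega = sum_i f_i dx_i, the exterior derivative is
  d(omega) = sum_{i < j} (∂f_j/∂x_i - ∂f_i/∂x_j) dx_i ∧ dx_j.
  coefficient of dx ∧ dy: ∂f_2/∂x - ∂f_1/∂y = ∂(-x*y - 3*x*z + 2*y*z)/∂x - ∂(2*x^2 - y^2)/∂y = y - 3*z
  coefficient of dx ∧ dz: ∂f_3/∂x - ∂f_1/∂z = ∂(z*(3*x - 2))/∂x - ∂(2*x^2 - y^2)/∂z = 3*z
  coefficient of dy ∧ dz: ∂f_3/∂y - ∂f_2/∂z = ∂(z*(3*x - 2))/∂y - ∂(-x*y - 3*x*z + 2*y*z)/∂z = 3*x - 2*y
Assembling: d(omega) = (y - 3*z) dx ∧ dy + (3*z) dx ∧ dz + (3*x - 2*y) dy ∧ dz.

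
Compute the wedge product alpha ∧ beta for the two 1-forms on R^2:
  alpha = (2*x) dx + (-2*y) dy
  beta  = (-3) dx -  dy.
alpha ∧ beta = (-2*x - 6*y) dx ∧ dy

Distribute the wedge, using dx_i ∧ dx_j = -dx_j ∧ dx_i and dx_i ∧ dx_i = 0. For each pair (i, j) with i < j, the coefficient of dx_i ∧ dx_j in alpha ∧ beta is (alpha_i * beta_j - alpha_j * beta_i). Collecting: alpha ∧ beta = (-2*x - 6*y) dx ∧ dy.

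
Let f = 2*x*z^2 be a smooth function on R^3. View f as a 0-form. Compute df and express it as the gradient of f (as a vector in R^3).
df = (2*z^2) dx + (0) dy + (4*x*z) dz; grad f = (2*z^2, 0, 4*x*z)

For a 0-form f, d f = (∂f/∂x) dx + (∂f/∂y) dy + (∂f/∂z) dz. The components of the vector representation are exactly the entries of grad f in Cartesian coordinates:
  ∂f/∂x = 2*z^2
  ∂f/∂y = 0
  ∂f/∂z = 4*x*z.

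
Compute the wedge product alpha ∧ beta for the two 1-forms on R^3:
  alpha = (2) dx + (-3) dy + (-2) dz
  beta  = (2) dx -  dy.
alpha ∧ beta = (4) dx ∧ dy + (4) dx ∧ dz + (-2) dy ∧ dz

Distribute the wedge, using dx_i ∧ dx_j = -dx_j ∧ dx_i and dx_i ∧ dx_i = 0. For each pair (i, j) with i < j, the coefficient of dx_i ∧ dx_j in alpha ∧ beta is (alpha_i * beta_j - alpha_j * beta_i). Collecting: alpha ∧ beta = (4) dx ∧ dy + (4) dx ∧ dz + (-2) dy ∧ dz.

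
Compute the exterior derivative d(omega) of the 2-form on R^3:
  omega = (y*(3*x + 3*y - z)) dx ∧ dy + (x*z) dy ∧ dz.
d(omega) = (-y + z) dx ∧ dy ∧ dz

For a 2-form omega = sum_{i<j} g_{ij} dx_i ∧ dx_j, the exterior derivative is
  d(omega) = sum_{i<j} d(g_{ij}) ∧ dx_i ∧ dx_j = sum_{i<j, k} (∂g_{ij}/∂x_k) dx_k ∧ dx_i ∧ dx_j.
Expand each term, using dx_k ∧ dx_i ∧ dx_j = sgn(permutation) dx_{(a)} ∧ dx_{(b)} ∧ dx_{(c)} with (a < b < c) sorted:
  d(y*(3*x + 3*y - z)) includes (∂/∂z)(y*(3*x + 3*y - z)) dz = (-y) dz, which multiplied by dx ∧ dy gives (-y) dx ∧ dy ∧ dz
  d(x*z) includes (∂/∂x)(x*z) dx = (z) dx, which multiplied by dy ∧ dz gives (z) dx ∧ dy ∧ dz
Collecting like 3-forms: d(omega) = (-y + z) dx ∧ dy ∧ dz.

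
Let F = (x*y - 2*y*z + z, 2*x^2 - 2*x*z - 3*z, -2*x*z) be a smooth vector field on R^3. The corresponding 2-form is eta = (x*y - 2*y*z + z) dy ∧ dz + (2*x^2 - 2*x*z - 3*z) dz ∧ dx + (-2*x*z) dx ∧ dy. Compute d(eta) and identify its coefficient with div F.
d(eta) = (-2*x + y) dx ∧ dy ∧ dz; div F = -2*x + y

For a 2-form in R^3 of the form above, applying d gives a 3-form with coefficient ∂P/∂x + ∂Q/∂y + ∂R/∂z:
  ∂P/∂x = y
  ∂Q/∂y = 0
  ∂R/∂z = -2*x
Sum = -2*x + y, which is exactly div F.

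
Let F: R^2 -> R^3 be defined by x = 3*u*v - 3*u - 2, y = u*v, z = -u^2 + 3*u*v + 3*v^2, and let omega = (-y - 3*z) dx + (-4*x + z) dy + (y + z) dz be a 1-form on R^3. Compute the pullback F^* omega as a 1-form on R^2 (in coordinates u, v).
F^* omega = (2*u^3 - 3*u^2*v - 9*u^2 - 33*u*v^2 + 42*u*v - 15*v^3 + 27*v^2 + 8*v) du + (5*u^3 - 33*u^2*v + 12*u^2 + 9*u*v^2 + 8*u + 18*v^3) dv

Using F^*(f dg) = (f ∘ F) d(g ∘ F), substitute each coordinate x_i by F_i(u, v) in f_i, and replace dx_i by d F_i = (∂F_i/∂u) du + (∂F_i/∂v) dv.
  For the x component: f_1(F) = 3*u^2 - 10*u*v - 9*v^2; d F_1 = (3*v - 3) du + (3*u) dv
  For the y component: f_2(F) = -u^2 - 9*u*v + 12*u + 3*v^2 + 8; d F_2 = (v) du + (u) dv
  For the z component: f_3(F) = -u^2 + 4*u*v + 3*v^2; d F_3 = (-2*u + 3*v) du + (3*u + 6*v) dv
Combining and collecting du, dv coefficients:
  coeff of du: 2*u^3 - 3*u^2*v - 9*u^2 - 33*u*v^2 + 42*u*v - 15*v^3 + 27*v^2 + 8*v
  coeff of dv: 5*u^3 - 33*u^2*v + 12*u^2 + 9*u*v^2 + 8*u + 18*v^3
F^* omega = (2*u^3 - 3*u^2*v - 9*u^2 - 33*u*v^2 + 42*u*v - 15*v^3 + 27*v^2 + 8*v) du + (5*u^3 - 33*u^2*v + 12*u^2 + 9*u*v^2 + 8*u + 18*v^3) dv.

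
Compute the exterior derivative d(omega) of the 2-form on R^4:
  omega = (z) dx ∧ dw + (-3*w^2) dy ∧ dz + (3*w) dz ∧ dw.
d(omega) = (-1) dx ∧ dz ∧ dw + (-6*w) dy ∧ dz ∧ dw

For a 2-form omega = sum_{i<j} g_{ij} dx_i ∧ dx_j, the exterior derivative is
  d(omega) = sum_{i<j} d(g_{ij}) ∧ dx_i ∧ dx_j = sum_{i<j, k} (∂g_{ij}/∂x_k) dx_k ∧ dx_i ∧ dx_j.
Expand each term, using dx_k ∧ dx_i ∧ dx_j = sgn(permutation) dx_{(a)} ∧ dx_{(b)} ∧ dx_{(c)} with (a < b < c) sorted:
  d(z) includes (∂/∂z)(z) dz = (1) dz, which multiplied by dx ∧ dw gives (-1) dx ∧ dz ∧ dw
  d(-3*w^2) includes (∂/∂w)(-3*w^2) dw = (-6*w) dw, which multiplied by dy ∧ dz gives (-6*w) dy ∧ dz ∧ dw
Collecting like 3-forms: d(omega) = (-1) dx ∧ dz ∧ dw + (-6*w) dy ∧ dz ∧ dw.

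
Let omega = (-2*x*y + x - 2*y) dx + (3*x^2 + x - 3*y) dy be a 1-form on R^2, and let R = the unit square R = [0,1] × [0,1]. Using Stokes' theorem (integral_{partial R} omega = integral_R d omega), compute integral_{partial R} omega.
integral_(partial R) omega = 7

Stokes: integral_partial_R omega = integral_R d omega with d omega = (∂Q/∂x - ∂P/∂y) dx ∧ dy.
  ∂Q/∂x = 6*x + 1
  ∂P/∂y = -2*x - 2
  integrand = ∂Q/∂x - ∂P/∂y = 8*x + 3.
Integrating over R: integral_0^1 integral_0^1 (8*x + 3) dx dy = 7.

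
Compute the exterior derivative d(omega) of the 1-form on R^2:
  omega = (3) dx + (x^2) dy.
d(omega) = (2*x) dx ∧ dy

For a 1-form omega = sum_i f_i dx_i, the exterior derivative is
  d(omega) = sum_{i < j} (∂f_j/∂x_i - ∂f_i/∂x_j) dx_i ∧ dx_j.
  coefficient of dx ∧ dy: ∂f_2/∂x - ∂f_1/∂y = ∂(x^2)/∂x - ∂(3)/∂y = 2*x
Assembling: d(omega) = (2*x) dx ∧ dy.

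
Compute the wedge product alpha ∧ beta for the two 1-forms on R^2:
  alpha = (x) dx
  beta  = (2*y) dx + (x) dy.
alpha ∧ beta = (x^2) dx ∧ dy

Distribute the wedge, using dx_i ∧ dx_j = -dx_j ∧ dx_i and dx_i ∧ dx_i = 0. For each pair (i, j) with i < j, the coefficient of dx_i ∧ dx_j in alpha ∧ beta is (alpha_i * beta_j - alpha_j * beta_i). Collecting: alpha ∧ beta = (x^2) dx ∧ dy.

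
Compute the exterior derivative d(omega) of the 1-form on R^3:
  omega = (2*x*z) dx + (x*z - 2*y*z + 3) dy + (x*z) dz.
d(omega) = (z) dx ∧ dy + (-2*x + z) dx ∧ dz + (-x + 2*y) dy ∧ dz

For a 1-form omega = sum_i f_i dx_i, the exterior derivative is
  d(omega) = sum_{i < j} (∂f_j/∂x_i - ∂f_i/∂x_j) dx_i ∧ dx_j.
  coefficient of dx ∧ dy: ∂f_2/∂x - ∂f_1/∂y = ∂(x*z - 2*y*z + 3)/∂x - ∂(2*x*z)/∂y = z
  coefficient of dx ∧ dz: ∂f_3/∂x - ∂f_1/∂z = ∂(x*z)/∂x - ∂(2*x*z)/∂z = -2*x + z
  coefficient of dy ∧ dz: ∂f_3/∂y - ∂f_2/∂z = ∂(x*z)/∂y - ∂(x*z - 2*y*z + 3)/∂z = -x + 2*y
Assembling: d(omega) = (z) dx ∧ dy + (-2*x + z) dx ∧ dz + (-x + 2*y) dy ∧ dz.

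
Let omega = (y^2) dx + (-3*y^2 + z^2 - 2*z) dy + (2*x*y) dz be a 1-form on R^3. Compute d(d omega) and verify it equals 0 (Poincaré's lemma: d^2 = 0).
d(d omega) = 0

Step 1: d omega = sum_{i<j} (∂f_j/∂x_i - ∂f_i/∂x_j) dx_i ∧ dx_j:
  coeff of dx ∧ dy: -2*y
  coeff of dx ∧ dz: 2*y
  coeff of dy ∧ dz: 2*x - 2*z + 2
Step 2: Apply d again to each 2-form coefficient. The only possible 3-form in R^3 is dx ∧ dy ∧ dz, with coefficient
  ∂(coeff of dy∧dz)/∂x - ∂(coeff of dx∧dz)/∂y + ∂(coeff of dx∧dy)/∂z
  = ∂/∂x (2*x - 2*z + 2) - ∂/∂y (2*y) + ∂/∂z (-2*y).
Each of these terms simplifies to sums of mixed partials that cancel in pairs. The result is 0 (by equality of mixed partials for smooth functions — Schwarz / Clairaut).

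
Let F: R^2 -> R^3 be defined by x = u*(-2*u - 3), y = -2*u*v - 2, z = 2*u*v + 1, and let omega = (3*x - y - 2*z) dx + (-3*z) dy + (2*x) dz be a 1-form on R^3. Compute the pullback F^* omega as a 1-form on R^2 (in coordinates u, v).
F^* omega = (24*u^3 + 54*u^2 + 12*u*v^2 - 6*u*v + 27*u + 6*v) du + (2*u*(-4*u^2 + 6*u*v - 6*u + 3)) dv

Using F^*(f dg) = (f ∘ F) d(g ∘ F), substitute each coordinate x_i by F_i(u, v) in f_i, and replace dx_i by d F_i = (∂F_i/∂u) du + (∂F_i/∂v) dv.
  For the x component: f_1(F) = u*(-6*u - 2*v - 9); d F_1 = (-4*u - 3) du + (0) dv
  For the y component: f_2(F) = -6*u*v - 3; d F_2 = (-2*v) du + (-2*u) dv
  For the z component: f_3(F) = 2*u*(-2*u - 3); d F_3 = (2*v) du + (2*u) dv
Combining and collecting du, dv coefficients:
  coeff of du: 24*u^3 + 54*u^2 + 12*u*v^2 - 6*u*v + 27*u + 6*v
  coeff of dv: 2*u*(-4*u^2 + 6*u*v - 6*u + 3)
F^* omega = (24*u^3 + 54*u^2 + 12*u*v^2 - 6*u*v + 27*u + 6*v) du + (2*u*(-4*u^2 + 6*u*v - 6*u + 3)) dv.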